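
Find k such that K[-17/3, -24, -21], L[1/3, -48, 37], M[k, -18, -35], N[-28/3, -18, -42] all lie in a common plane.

-7

Normal to plane KLN: n = (156, -260/3, -52); plane equation n·P = 2288.
Requiring n·M = 2288: (156)k + (3380) = 2288.
So k = -7.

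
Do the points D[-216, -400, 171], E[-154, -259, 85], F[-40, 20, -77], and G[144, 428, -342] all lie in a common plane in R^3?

With D as base: DE = (62, 141, -86), DF = (176, 420, -248), DG = (360, 828, -513).
DF × DG = (-10116, 1008, -5472).
DE · (DF × DG) = -14472.
Since -14472 ≠ 0, the four points are not coplanar.

No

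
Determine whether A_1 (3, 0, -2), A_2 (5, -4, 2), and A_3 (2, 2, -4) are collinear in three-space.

A_1A_2 = (2, -4, 4), A_1A_3 = (-1, 2, -2).
Each component of A_1A_3 is -1/2 times the corresponding component of A_1A_2, so A_1A_3 = -1/2·A_1A_2 and the points are collinear.

Yes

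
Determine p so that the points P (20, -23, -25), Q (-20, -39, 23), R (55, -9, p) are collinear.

-67

Collinearity requires PQ × PR = 0; each component is linear in p.
The x-component gives (-16)p + (-1072) = 0, so p = -67.
The remaining components then also vanish.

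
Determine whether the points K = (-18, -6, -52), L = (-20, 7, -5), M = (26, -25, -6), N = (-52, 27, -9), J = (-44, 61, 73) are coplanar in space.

No

The plane through K, L, M has normal n = KL × KM = (1491, 2160, -534) and equation n·P = -12030.
Checking the remaining points: n·N = -14406, n·J = 27174.
Since n·N = -14406 ≠ -12030, N is off the plane and the points are not all coplanar.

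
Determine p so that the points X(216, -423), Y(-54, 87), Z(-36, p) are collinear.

53

The three points are collinear iff det[XY; XZ] = 0.
This determinant is linear in p: (-270)p + (14310) = 0, so p = 53.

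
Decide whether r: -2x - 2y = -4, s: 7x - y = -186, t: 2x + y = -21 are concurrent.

Yes

The three lines meet at one point iff the augmented coefficient matrix [aᵢ bᵢ cᵢ] has rank < 3, i.e. its determinant vanishes.
Here the determinant is 0.
It vanishes, so the lines are concurrent at (-23, 25).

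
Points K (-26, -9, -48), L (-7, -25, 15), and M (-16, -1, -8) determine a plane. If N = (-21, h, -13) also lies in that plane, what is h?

31

The plane through K, L, M has equation −1144x − 130y + 312z = 15938.
Substituting N: (-130)h + (19968) = 15938, so h = 31.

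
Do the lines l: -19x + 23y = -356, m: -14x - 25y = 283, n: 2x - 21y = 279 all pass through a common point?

Intersecting l and m: solving the 2×2 system gives (x, y) = (3, -13).
Substitute into n: (2)(3) + (-21)(-13) = 279.
This equals 279, so (3, -13) lies on all three lines and they are concurrent.

Yes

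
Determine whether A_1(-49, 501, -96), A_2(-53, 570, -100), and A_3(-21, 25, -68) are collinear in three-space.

No

A_1A_2 = (-4, 69, -4), A_1A_3 = (28, -476, 28).
Comparing components 2 and 3: (69)(28) − (-4)(-476) = 28 ≠ 0, so A_1A_2 and A_1A_3 are not parallel and the points are not collinear.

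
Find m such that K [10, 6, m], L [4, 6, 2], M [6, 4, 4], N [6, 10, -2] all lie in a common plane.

The points are coplanar iff KL · (KM × KN) = 0.
Expanding, this is linear in m: (-12)m + (24) = 0.
So m = 2.

2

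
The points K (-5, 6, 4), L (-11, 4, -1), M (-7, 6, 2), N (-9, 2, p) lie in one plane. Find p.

2

Coplanarity ⇔ det[KL; KM; KN] = 0.
Expanding, this is linear in p: (-4)p + (8) = 0.
So p = 2.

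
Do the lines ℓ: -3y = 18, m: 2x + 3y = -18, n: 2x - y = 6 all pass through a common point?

The three lines meet at one point iff the augmented coefficient matrix [aᵢ bᵢ cᵢ] has rank < 3, i.e. its determinant vanishes.
Here the determinant is 0.
It vanishes, so the lines are concurrent at (0, -6).

Yes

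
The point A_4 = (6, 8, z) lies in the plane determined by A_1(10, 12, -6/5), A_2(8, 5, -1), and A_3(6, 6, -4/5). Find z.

Coplanarity requires A_1A_2 · (A_1A_3 × A_1A_4) = 0.
A_1A_2 = (-2, -7, 1/5), A_1A_3 = (-4, -6, 2/5); the triple product is linear in z with coefficient -16 and constant term -64/5.
Setting it to zero: z = -4/5.

-4/5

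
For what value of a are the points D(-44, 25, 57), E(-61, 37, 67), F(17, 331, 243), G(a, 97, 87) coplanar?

Coplanarity ⇔ det[DE; DF; DG] = 0.
Expanding, this is linear in a: (-828)a + (57132) = 0.
So a = 69.

69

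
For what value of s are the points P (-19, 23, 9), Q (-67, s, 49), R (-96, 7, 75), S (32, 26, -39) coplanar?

11

Coplanarity ⇔ det[PQ; PR; PS] = 0.
Expanding, this is linear in s: (-330)s + (3630) = 0.
So s = 11.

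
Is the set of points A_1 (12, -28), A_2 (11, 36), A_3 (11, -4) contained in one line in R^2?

No

A_1A_2 = (-1, 64), A_1A_3 = (-1, 24).
det[A_1A_2; A_1A_3] = (-1)(24) − (64)(-1) = 40.
The determinant is nonzero, so they are not collinear.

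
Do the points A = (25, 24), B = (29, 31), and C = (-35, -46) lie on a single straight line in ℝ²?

No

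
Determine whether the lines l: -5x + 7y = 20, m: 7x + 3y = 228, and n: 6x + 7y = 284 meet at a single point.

Yes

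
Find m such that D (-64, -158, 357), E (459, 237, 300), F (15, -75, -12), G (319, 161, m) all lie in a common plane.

-144

The points are coplanar iff DE · (DF × DG) = 0.
Expanding, this is linear in m: (12204)m + (1757376) = 0.
So m = -144.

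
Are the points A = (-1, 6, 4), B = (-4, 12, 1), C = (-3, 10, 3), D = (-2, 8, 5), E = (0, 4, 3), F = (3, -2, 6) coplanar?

Yes

The plane through A, B, C has normal n = AB × AC = (6, 3, 0) and equation n·P = 12.
Checking the remaining points: n·D = 12, n·E = 12, n·F = 12.
All equal 12, so all 6 points lie in one plane.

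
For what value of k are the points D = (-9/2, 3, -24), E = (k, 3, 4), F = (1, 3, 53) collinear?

-5/2

Direction DF = (11/2, 0, 77). From the z-coordinate of E, the parameter along the line is τ = (4 − (-24))/77 = 4/11.
Then k = (-9/2) + 4/11·(11/2) = -5/2.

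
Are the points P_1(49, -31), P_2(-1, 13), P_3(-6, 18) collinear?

No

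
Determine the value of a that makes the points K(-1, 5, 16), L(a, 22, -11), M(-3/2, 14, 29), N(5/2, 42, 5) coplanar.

5/2

Normal to plane KMN: n = (-580, 40, -50); plane equation n·P = -20.
Requiring n·L = -20: (-580)a + (1430) = -20.
So a = 5/2.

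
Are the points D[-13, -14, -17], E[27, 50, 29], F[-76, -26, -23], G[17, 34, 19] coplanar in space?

With D as base: DE = (40, 64, 46), DF = (-63, -12, -6), DG = (30, 48, 36).
DF × DG = (-144, 2088, -2664).
DE · (DF × DG) = 5328.
Since 5328 ≠ 0, the four points are not coplanar.

No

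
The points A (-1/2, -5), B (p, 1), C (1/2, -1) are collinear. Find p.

The three points are collinear iff det[AB; AC] = 0.
This determinant is linear in p: (4)p + (-4) = 0, so p = 1.

1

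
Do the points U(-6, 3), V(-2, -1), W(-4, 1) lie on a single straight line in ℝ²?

Yes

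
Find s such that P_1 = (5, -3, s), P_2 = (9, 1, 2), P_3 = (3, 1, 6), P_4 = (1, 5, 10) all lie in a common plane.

The points are coplanar iff P_1P_2 · (P_1P_3 × P_1P_4) = 0.
Expanding, this is linear in s: (24)s + (-48) = 0.
So s = 2.

2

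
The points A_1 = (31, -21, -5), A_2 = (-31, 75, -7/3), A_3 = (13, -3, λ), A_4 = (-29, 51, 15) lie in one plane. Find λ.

Normal to plane A_1A_2A_4: n = (1728, 1080, 1296); plane equation n·P = 24408.
Requiring n·A_3 = 24408: (1296)λ + (19224) = 24408.
So λ = 4.

4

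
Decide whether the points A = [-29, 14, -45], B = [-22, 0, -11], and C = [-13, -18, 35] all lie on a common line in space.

No

AB = (7, -14, 34), AC = (16, -32, 80).
Comparing components 2 and 3: (-14)(80) − (34)(-32) = -32 ≠ 0, so AB and AC are not parallel and the points are not collinear.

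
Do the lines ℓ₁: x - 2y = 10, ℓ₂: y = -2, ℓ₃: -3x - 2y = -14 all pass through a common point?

Yes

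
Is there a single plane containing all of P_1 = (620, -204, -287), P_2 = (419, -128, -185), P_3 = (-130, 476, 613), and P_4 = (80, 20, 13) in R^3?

Yes

A normal to the plane through P_1, P_2, P_3 is n = P_1P_2 × P_1P_3 = (-960, 104400, -79680).
The plane has equation n·P = 975360. For P_4: n·P_4 = 975360.
Equal, so P_4 lies in the plane and all four are coplanar.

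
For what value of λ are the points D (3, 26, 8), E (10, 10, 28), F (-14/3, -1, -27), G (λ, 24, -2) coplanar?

The points are coplanar iff DE · (DF × DG) = 0.
Expanding, this is linear in λ: (1100)λ + (-1100/3) = 0.
So λ = 1/3.

1/3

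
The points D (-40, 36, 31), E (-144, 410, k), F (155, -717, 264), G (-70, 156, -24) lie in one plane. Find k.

34

The points are coplanar iff DE · (DF × DG) = 0.
Expanding, this is linear in k: (810)k + (-27540) = 0.
So k = 34.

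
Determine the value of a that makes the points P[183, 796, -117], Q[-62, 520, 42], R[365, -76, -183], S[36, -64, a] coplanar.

12

Normal to plane PQR: n = (156864, 12768, 263872); plane equation n·X = 7996416.
Requiring n·S = 7996416: (263872)a + (4829952) = 7996416.
So a = 12.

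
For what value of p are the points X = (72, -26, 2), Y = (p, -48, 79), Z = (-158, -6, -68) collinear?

Direction XZ = (-230, 20, -70). From the y-coordinate of Y, the parameter along the line is τ = (-48 − (-26))/20 = -11/10.
Then p = 72 + (-11/10)·(-230) = 325.

325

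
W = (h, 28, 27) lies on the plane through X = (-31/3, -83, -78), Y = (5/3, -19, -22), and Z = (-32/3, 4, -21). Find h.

52/3

The plane through X, Y, Z has equation −1224x − (2108/3)y + (3196/3)z = -36380/3.
Substituting W: (-1224)h + (27268/3) = -36380/3, so h = 52/3.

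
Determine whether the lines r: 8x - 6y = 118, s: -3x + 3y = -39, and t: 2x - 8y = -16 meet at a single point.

The three lines meet at one point iff the augmented coefficient matrix [aᵢ bᵢ cᵢ] has rank < 3, i.e. its determinant vanishes.
Here the determinant is 0.
It vanishes, so the lines are concurrent at (20, 7).

Yes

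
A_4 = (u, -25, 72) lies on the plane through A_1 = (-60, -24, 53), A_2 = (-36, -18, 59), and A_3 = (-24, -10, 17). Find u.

A normal to the plane is n = A_1A_2 × A_1A_3 = (-300, 1080, 120).
A_4 lies in the plane iff n · A_1A_4 = 0.
This gives (-300)u + (-16800) = 0, so u = -56.

-56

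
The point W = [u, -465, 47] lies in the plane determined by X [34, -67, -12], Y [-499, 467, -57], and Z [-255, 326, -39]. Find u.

861

Coplanarity requires XY · (XZ × XW) = 0.
XY = (-533, 534, -45), XZ = (-289, 393, -27); the triple product is linear in u with coefficient 3267 and constant term -2812887.
Setting it to zero: u = 861.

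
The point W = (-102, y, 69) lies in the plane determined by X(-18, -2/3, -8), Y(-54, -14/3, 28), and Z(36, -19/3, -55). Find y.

5/3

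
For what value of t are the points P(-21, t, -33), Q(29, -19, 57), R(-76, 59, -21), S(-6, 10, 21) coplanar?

34

Coplanarity ⇔ det[PQ; PR; PS] = 0.
Expanding, this is linear in t: (1050)t + (-35700) = 0.
So t = 34.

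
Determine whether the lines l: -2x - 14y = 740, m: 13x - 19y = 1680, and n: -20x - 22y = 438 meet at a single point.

Intersecting l and m: solving the 2×2 system gives (x, y) = (43, -59).
Substitute into n: (-20)(43) + (-22)(-59) = 438.
This equals 438, so (43, -59) lies on all three lines and they are concurrent.

Yes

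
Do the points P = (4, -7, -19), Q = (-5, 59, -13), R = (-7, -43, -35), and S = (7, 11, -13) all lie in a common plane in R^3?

A normal to the plane through P, Q, R is n = PQ × PR = (-840, -210, 1050).
The plane has equation n·X = -21840. For S: n·S = -21840.
Equal, so S lies in the plane and all four are coplanar.

Yes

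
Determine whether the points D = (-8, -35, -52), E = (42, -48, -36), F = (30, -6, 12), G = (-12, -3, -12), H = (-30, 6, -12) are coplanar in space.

The plane through D, E, F has normal n = DE × DF = (-1296, -2592, 1944) and equation n·P = 0.
Checking the remaining points: n·G = 0, n·H = 0.
All equal 0, so all 5 points lie in one plane.

Yes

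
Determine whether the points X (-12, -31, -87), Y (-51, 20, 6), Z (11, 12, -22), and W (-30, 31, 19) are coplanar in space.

Yes

A normal to the plane through X, Y, Z is n = XY × XZ = (-684, 4674, -2850).
The plane has equation n·P = 111264. For W: n·W = 111264.
Equal, so W lies in the plane and all four are coplanar.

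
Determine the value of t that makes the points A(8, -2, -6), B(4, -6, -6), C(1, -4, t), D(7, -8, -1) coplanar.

-11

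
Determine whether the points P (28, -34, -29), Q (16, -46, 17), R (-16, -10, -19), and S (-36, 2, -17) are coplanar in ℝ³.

Yes

A normal to the plane through P, Q, R is n = PQ × PR = (-1224, -1904, -816).
The plane has equation n·X = 54128. For S: n·S = 54128.
Equal, so S lies in the plane and all four are coplanar.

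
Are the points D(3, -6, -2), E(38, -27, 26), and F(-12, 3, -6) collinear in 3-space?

No

DE = (35, -21, 28), DF = (-15, 9, -4).
Comparing components 2 and 3: (-21)(-4) − (28)(9) = -168 ≠ 0, so DE and DF are not parallel and the points are not collinear.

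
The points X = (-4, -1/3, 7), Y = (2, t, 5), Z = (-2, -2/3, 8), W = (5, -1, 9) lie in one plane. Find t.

1/3

Normal to plane XZW: n = (0, 5, 5/3); plane equation n·P = 10.
Requiring n·Y = 10: (5)t + (25/3) = 10.
So t = 1/3.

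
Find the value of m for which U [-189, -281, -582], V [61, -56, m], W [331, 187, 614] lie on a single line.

-7

Collinearity requires UV × UW = 0; each component is linear in m.
The x-component gives (-468)m + (-3276) = 0, so m = -7.
The remaining components then also vanish.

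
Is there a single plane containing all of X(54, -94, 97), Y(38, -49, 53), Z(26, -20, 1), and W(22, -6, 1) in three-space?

The four points are coplanar iff the 3×3 determinant with rows XY, XZ, XW is zero.
Rows: (-16, 45, -44), (-28, 74, -96), (-32, 88, -96).
Expanding along the first row: (-16)(1344) − (45)(-384) + (-44)(-96) = 0.
Zero determinant ⇒ coplanar.

Yes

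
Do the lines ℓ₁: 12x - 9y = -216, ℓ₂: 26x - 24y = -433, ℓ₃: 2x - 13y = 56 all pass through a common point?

No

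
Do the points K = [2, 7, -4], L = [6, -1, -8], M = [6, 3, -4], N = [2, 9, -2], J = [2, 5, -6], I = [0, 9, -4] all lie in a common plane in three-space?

Yes

The plane through K, L, M has normal n = KL × KM = (-16, -16, 16) and equation n·P = -208.
Checking the remaining points: n·N = -208, n·J = -208, n·I = -208.
All equal -208, so all 6 points lie in one plane.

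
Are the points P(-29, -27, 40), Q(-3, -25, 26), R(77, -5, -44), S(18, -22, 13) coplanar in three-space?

No

The four points are coplanar iff the 3×3 determinant with rows PQ, PR, PS is zero.
Rows: (26, 2, -14), (106, 22, -84), (47, 5, -27).
Expanding along the first row: (26)(-174) − (2)(1086) + (-14)(-504) = 360.
Nonzero ⇒ not coplanar.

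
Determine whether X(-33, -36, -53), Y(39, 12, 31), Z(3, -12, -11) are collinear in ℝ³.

Yes

XY = (72, 48, 84), XZ = (36, 24, 42).
Each component of XZ is 1/2 times the corresponding component of XY, so XZ = 1/2·XY and the points are collinear.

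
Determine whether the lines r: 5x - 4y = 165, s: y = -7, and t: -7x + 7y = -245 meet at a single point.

No

Intersecting r and s: solving the 2×2 system gives (x, y) = (137/5, -7).
Substitute into t: (-7)(137/5) + (7)(-7) = -1204/5.
But t requires -245 ≠ -1204/5, so the three lines have no common point.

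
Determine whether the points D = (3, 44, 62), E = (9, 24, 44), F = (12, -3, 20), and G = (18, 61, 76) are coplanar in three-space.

No

The four points are coplanar iff the 3×3 determinant with rows DE, DF, DG is zero.
Rows: (6, -20, -18), (9, -47, -42), (15, 17, 14).
Expanding along the first row: (6)(56) − (-20)(756) + (-18)(858) = 12.
Nonzero ⇒ not coplanar.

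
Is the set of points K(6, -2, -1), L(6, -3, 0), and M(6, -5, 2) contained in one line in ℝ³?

Yes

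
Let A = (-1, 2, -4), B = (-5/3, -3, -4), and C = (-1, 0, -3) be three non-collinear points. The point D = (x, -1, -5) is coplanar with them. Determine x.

-5/3

The plane through A, B, C has equation −5x + (2/3)y + (4/3)z = 1.
Substituting D: (-5)x + (-22/3) = 1, so x = -5/3.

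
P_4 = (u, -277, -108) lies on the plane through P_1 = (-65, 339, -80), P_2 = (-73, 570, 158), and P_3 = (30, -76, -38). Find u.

121/2

The plane through P_1, P_2, P_3 has equation 108472x + 22946y − 18625z = 2218014.
Substituting P_4: (108472)u + (-4344542) = 2218014, so u = 121/2.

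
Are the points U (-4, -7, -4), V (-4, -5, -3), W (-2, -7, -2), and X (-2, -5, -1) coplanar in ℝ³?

Yes

The four points are coplanar iff the 3×3 determinant with rows UV, UW, UX is zero.
Rows: (0, 2, 1), (2, 0, 2), (2, 2, 3).
Expanding along the first row: (0)(-4) − (2)(2) + (1)(4) = 0.
Zero determinant ⇒ coplanar.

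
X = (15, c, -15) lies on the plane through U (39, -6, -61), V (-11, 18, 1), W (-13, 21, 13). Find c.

Coplanarity requires UV · (UW × UX) = 0.
UV = (-50, 24, 62), UW = (-52, 27, 74); the triple product is linear in c with coefficient 476 and constant term -4284.
Setting it to zero: c = 9.

9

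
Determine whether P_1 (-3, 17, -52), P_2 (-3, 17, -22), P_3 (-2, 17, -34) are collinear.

P_1P_2 = (0, 0, 30), P_1P_3 = (1, 0, 18).
Comparing components 3 and 1: (30)(1) − (0)(18) = 30 ≠ 0, so P_1P_2 and P_1P_3 are not parallel and the points are not collinear.

No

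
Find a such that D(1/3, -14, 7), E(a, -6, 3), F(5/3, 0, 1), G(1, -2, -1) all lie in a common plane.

Normal to plane DFG: n = (-40, 20/3, 20/3); plane equation n·P = -60.
Requiring n·E = -60: (-40)a + (-20) = -60.
So a = 1.

1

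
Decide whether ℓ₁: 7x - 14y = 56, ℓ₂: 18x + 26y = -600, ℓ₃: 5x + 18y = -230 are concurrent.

Intersecting ℓ₁ and ℓ₂: solving the 2×2 system gives (x, y) = (-16, -12).
Substitute into ℓ₃: (5)(-16) + (18)(-12) = -296.
But ℓ₃ requires -230 ≠ -296, so the three lines have no common point.

No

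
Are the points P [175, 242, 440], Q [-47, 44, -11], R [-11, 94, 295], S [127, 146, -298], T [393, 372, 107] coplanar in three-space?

The plane through P, Q, R has normal n = PQ × PR = (-38038, 51696, -3972) and equation n·X = 4106102.
Checking the remaining points: n·S = 3900446, n·T = 3856974.
Since n·S = 3900446 ≠ 4106102, S is off the plane and the points are not all coplanar.

No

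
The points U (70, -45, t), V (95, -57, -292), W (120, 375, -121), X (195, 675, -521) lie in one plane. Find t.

The points are coplanar iff UV · (UW × UX) = 0.
Expanding, this is linear in t: (24900)t + (1394400) = 0.
So t = -56.

-56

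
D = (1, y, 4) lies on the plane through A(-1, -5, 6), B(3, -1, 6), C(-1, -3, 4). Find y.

-1

A normal to the plane is n = AB × AC = (-8, 8, 8).
D lies in the plane iff n · AD = 0.
This gives (8)y + (8) = 0, so y = -1.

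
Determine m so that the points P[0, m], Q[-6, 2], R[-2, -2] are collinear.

The three points are collinear iff det[PQ; PR] = 0.
This determinant is linear in m: (4)m + (16) = 0, so m = -4.

-4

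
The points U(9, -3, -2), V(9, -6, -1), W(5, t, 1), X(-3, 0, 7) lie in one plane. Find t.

Normal to plane UVX: n = (-30, -12, -36); plane equation n·P = -162.
Requiring n·W = -162: (-12)t + (-186) = -162.
So t = -2.

-2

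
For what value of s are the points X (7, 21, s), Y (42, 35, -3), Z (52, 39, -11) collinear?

Direction YZ = (10, 4, -8). From the x-coordinate of X, the parameter along the line is τ = (7 − 42)/10 = -7/2.
Then s = (-3) + (-7/2)·(-8) = 25.

25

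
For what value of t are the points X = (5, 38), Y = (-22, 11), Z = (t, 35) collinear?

2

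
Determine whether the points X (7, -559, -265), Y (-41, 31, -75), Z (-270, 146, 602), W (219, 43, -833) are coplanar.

No

With X as base: XY = (-48, 590, 190), XZ = (-277, 705, 867), XW = (212, 602, -568).
XZ × XW = (-922374, 26468, -316214).
XY · (XZ × XW) = -190588.
Since -190588 ≠ 0, the four points are not coplanar.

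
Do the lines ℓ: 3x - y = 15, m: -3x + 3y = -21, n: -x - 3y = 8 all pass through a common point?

No

Intersecting ℓ and m: solving the 2×2 system gives (x, y) = (4, -3).
Substitute into n: (-1)(4) + (-3)(-3) = 5.
But n requires 8 ≠ 5, so the three lines have no common point.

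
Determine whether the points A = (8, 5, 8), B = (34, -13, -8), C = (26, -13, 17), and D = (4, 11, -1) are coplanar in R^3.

A normal to the plane through A, B, C is n = AB × AC = (-450, -522, -144).
The plane has equation n·P = -7362. For D: n·D = -7398.
-7398 ≠ -7362, so D is off the plane.

No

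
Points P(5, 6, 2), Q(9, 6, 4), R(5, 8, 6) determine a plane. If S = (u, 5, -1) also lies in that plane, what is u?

3

Coplanarity requires PQ · (PR × PS) = 0.
PQ = (4, 0, 2), PR = (0, 2, 4); the triple product is linear in u with coefficient -4 and constant term 12.
Setting it to zero: u = 3.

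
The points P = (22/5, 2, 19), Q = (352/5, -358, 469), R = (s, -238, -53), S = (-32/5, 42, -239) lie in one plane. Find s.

211/5

Normal to plane PQS: n = (74880, 12168, -1248); plane equation n·X = 330096.
Requiring n·R = 330096: (74880)s + (-2829840) = 330096.
So s = 211/5.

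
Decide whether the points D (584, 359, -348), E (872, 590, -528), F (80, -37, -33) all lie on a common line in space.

DE = (288, 231, -180), DF = (-504, -396, 315).
Comparing components 2 and 3: (231)(315) − (-180)(-396) = 1485 ≠ 0, so DE and DF are not parallel and the points are not collinear.

No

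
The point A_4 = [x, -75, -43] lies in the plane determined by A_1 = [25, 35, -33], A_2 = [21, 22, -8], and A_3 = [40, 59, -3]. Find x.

The plane through A_1, A_2, A_3 has equation −990x + 495y + 99z = -10692.
Substituting A_4: (-990)x + (-41382) = -10692, so x = -31.

-31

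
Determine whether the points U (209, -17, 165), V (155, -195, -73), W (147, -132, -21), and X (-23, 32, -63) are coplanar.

With U as base: UV = (-54, -178, -238), UW = (-62, -115, -186), UX = (-232, 49, -228).
UW × UX = (35334, 29016, -29718).
UV · (UW × UX) = 0.
The scalar triple product vanishes, so the four points are coplanar.

Yes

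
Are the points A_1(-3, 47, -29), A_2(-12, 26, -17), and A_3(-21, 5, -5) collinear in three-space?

A_1A_2 = (-9, -21, 12), A_1A_3 = (-18, -42, 24).
Each component of A_1A_3 is 2 times the corresponding component of A_1A_2, so A_1A_3 = 2·A_1A_2 and the points are collinear.

Yes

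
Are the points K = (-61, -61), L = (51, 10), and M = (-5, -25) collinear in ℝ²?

KL = (112, 71), KM = (56, 36).
det[KL; KM] = (112)(36) − (71)(56) = 56.
The determinant is nonzero, so they are not collinear.

No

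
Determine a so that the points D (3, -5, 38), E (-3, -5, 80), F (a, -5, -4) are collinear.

9

Collinearity requires DE × DF = 0; each component is linear in a.
The y-component gives (42)a + (-378) = 0, so a = 9.
The remaining components then also vanish.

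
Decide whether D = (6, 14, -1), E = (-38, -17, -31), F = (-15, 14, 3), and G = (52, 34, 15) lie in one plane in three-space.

With D as base: DE = (-44, -31, -30), DF = (-21, 0, 4), DG = (46, 20, 16).
DF × DG = (-80, 520, -420).
DE · (DF × DG) = 0.
The scalar triple product vanishes, so the four points are coplanar.

Yes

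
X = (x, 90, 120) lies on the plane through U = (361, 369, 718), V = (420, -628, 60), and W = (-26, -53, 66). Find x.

Coplanarity requires UV · (UW × UX) = 0.
UV = (59, -997, -658), UW = (-387, -422, -652); the triple product is linear in x with coefficient 372368 and constant term 29417072.
Setting it to zero: x = -79.

-79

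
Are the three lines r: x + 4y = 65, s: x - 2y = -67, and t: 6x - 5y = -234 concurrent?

Lines aᵢx + bᵢy = cᵢ with pairwise distinct directions are concurrent exactly when det[aᵢ bᵢ cᵢ] = 0.
Here the determinant is -84.
Nonzero, so no common point exists.

No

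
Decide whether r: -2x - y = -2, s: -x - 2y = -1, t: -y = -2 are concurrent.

No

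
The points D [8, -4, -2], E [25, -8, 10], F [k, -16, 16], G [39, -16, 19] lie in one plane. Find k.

35

Normal to plane DEG: n = (60, 15, -80); plane equation n·P = 580.
Requiring n·F = 580: (60)k + (-1520) = 580.
So k = 35.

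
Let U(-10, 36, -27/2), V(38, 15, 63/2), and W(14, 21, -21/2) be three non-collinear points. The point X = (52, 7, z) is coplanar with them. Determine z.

73/2

The plane through U, V, W has equation 612x + 936y − 216z = 30492.
Substituting X: (-216)z + (38376) = 30492, so z = 73/2.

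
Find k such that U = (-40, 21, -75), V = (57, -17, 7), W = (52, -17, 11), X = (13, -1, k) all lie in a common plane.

-25

The points are coplanar iff UV · (UW × UX) = 0.
Expanding, this is linear in k: (-190)k + (-4750) = 0.
So k = -25.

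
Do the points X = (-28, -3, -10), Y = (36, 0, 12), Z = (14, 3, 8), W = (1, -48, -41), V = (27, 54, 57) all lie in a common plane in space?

Yes

The plane through X, Y, Z has normal n = XY × XZ = (-78, -228, 258) and equation n·P = 288.
Checking the remaining points: n·W = 288, n·V = 288.
All equal 288, so all 5 points lie in one plane.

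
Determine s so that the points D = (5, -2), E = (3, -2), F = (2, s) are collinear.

-2

The three points are collinear iff det[DE; DF] = 0.
This determinant is linear in s: (-2)s + (-4) = 0, so s = -2.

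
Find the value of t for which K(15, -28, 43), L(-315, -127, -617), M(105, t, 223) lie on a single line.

-1

Collinearity requires KL × KM = 0; each component is linear in t.
The x-component gives (660)t + (660) = 0, so t = -1.
The remaining components then also vanish.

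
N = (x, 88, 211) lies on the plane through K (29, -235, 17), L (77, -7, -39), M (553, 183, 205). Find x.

507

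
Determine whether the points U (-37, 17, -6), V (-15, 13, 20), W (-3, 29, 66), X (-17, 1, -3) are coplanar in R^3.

With U as base: UV = (22, -4, 26), UW = (34, 12, 72), UX = (20, -16, 3).
UW × UX = (1188, 1338, -784).
UV · (UW × UX) = 400.
Since 400 ≠ 0, the four points are not coplanar.

No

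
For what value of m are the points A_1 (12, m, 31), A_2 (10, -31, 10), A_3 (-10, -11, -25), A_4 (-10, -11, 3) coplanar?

The points are coplanar iff A_1A_2 · (A_1A_3 × A_1A_4) = 0.
Expanding, this is linear in m: (-560)m + (-18480) = 0.
So m = -33.

-33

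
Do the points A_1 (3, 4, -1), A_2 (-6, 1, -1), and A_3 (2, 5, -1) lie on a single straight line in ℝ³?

A_1A_2 = (-9, -3, 0), A_1A_3 = (-1, 1, 0).
Comparing components 1 and 2: (-9)(1) − (-3)(-1) = -12 ≠ 0, so A_1A_2 and A_1A_3 are not parallel and the points are not collinear.

No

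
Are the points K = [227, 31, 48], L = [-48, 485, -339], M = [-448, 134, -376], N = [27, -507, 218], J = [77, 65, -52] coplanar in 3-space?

The plane through K, L, M has normal n = KL × KM = (-152635, 144625, 278125) and equation n·P = -16814770.
Checking the remaining points: n·N = -16814770, n·J = -16814770.
All equal -16814770, so all 5 points lie in one plane.

Yes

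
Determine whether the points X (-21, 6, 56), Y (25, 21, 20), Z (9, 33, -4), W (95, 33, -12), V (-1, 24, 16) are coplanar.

The plane through X, Y, Z has normal n = XY × XZ = (72, 1680, 792) and equation n·P = 52920.
Checking the remaining points: n·W = 52776, n·V = 52920.
Since n·W = 52776 ≠ 52920, W is off the plane and the points are not all coplanar.

No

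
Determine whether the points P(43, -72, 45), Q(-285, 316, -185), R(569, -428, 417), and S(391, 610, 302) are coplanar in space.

Yes

A normal to the plane through P, Q, R is n = PQ × PR = (62456, 1036, -87320).
The plane has equation n·X = -1318384. For S: n·S = -1318384.
Equal, so S lies in the plane and all four are coplanar.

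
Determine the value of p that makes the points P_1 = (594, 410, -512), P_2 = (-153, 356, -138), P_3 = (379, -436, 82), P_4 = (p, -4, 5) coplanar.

-5

Normal to plane P_1P_2P_3: n = (284328, 363308, 620352); plane equation n·P = 226888.
Requiring n·P_4 = 226888: (284328)p + (1648528) = 226888.
So p = -5.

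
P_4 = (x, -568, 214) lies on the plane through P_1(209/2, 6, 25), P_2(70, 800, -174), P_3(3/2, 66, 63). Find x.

44

Coplanarity requires P_1P_2 · (P_1P_3 × P_1P_4) = 0.
P_1P_2 = (-69/2, 794, -199), P_1P_3 = (-103, 60, 38); the triple product is linear in x with coefficient 42112 and constant term -1852928.
Setting it to zero: x = 44.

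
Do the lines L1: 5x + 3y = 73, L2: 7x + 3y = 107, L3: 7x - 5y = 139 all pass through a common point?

Yes

Intersecting L1 and L2: solving the 2×2 system gives (x, y) = (17, -4).
Substitute into L3: (7)(17) + (-5)(-4) = 139.
This equals 139, so (17, -4) lies on all three lines and they are concurrent.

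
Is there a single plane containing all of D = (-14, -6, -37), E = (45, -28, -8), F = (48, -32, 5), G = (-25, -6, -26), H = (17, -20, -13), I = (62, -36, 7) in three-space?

No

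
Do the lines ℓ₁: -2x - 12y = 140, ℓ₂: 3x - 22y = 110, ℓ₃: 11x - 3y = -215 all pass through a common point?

Intersecting ℓ₁ and ℓ₂: solving the 2×2 system gives (x, y) = (-22, -8).
Substitute into ℓ₃: (11)(-22) + (-3)(-8) = -218.
But ℓ₃ requires -215 ≠ -218, so the three lines have no common point.

No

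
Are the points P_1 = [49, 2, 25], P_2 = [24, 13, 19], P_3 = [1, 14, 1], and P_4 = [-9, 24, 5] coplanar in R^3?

With P_1 as base: P_1P_2 = (-25, 11, -6), P_1P_3 = (-48, 12, -24), P_1P_4 = (-58, 22, -20).
P_1P_3 × P_1P_4 = (288, 432, -360).
P_1P_2 · (P_1P_3 × P_1P_4) = -288.
Since -288 ≠ 0, the four points are not coplanar.

No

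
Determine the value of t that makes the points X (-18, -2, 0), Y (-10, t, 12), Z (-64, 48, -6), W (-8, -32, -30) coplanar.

-4

Normal to plane XZW: n = (-1680, -1440, 880); plane equation n·P = 33120.
Requiring n·Y = 33120: (-1440)t + (27360) = 33120.
So t = -4.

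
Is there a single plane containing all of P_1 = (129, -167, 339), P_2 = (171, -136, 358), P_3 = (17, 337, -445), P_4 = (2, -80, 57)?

No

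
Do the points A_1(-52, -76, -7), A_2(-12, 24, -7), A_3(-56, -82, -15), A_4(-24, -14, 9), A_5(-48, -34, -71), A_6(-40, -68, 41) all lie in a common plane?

No

The plane through A_1, A_2, A_3 has normal n = A_1A_2 × A_1A_3 = (-800, 320, 160) and equation n·P = 16160.
Checking the remaining points: n·A_4 = 16160, n·A_5 = 16160, n·A_6 = 16800.
Since n·A_6 = 16800 ≠ 16160, A_6 is off the plane and the points are not all coplanar.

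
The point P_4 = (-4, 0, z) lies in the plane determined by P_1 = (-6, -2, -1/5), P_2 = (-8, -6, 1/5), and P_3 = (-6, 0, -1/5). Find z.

-3/5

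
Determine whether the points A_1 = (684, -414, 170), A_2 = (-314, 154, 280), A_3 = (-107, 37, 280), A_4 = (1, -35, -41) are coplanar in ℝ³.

No

The four points are coplanar iff the 3×3 determinant with rows A_1A_2, A_1A_3, A_1A_4 is zero.
Rows: (-998, 568, 110), (-791, 451, 110), (-683, 379, -211).
Expanding along the first row: (-998)(-136851) − (568)(242031) + (110)(8244) = 10530.
Nonzero ⇒ not coplanar.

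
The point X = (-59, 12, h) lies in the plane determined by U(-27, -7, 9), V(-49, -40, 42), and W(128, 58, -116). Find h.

A normal to the plane is n = UV × UW = (1980, 2365, 3685).
X lies in the plane iff n · UX = 0.
This gives (3685)h + (-51590) = 0, so h = 14.

14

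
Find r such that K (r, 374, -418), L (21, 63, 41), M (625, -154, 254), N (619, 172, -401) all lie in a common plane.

Coplanarity ⇔ det[KL; KM; KN] = 0.
Expanding, this is linear in r: (-72697)r + (-31332407) = 0.
So r = -431.

-431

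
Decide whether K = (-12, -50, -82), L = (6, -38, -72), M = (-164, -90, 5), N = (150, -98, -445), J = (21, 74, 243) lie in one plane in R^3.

No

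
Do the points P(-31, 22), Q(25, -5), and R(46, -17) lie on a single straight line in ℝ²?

No

PQ = (56, -27), PR = (77, -39).
det[PQ; PR] = (56)(-39) − (-27)(77) = -105.
The determinant is nonzero, so they are not collinear.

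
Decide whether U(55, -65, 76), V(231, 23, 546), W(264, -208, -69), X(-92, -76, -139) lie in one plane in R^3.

The four points are coplanar iff the 3×3 determinant with rows UV, UW, UX is zero.
Rows: (176, 88, 470), (209, -143, -145), (-147, -11, -215).
Expanding along the first row: (176)(29150) − (88)(-66250) + (470)(-23320) = 0.
Zero determinant ⇒ coplanar.

Yes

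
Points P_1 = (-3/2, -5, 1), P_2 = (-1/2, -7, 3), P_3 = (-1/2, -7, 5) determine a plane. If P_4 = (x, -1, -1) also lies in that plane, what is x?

-7/2

Coplanarity requires P_1P_2 · (P_1P_3 × P_1P_4) = 0.
P_1P_2 = (1, -2, 2), P_1P_3 = (1, -2, 4); the triple product is linear in x with coefficient -4 and constant term -14.
Setting it to zero: x = -7/2.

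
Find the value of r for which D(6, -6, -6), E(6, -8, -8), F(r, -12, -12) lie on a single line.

Collinearity requires DE × DF = 0; each component is linear in r.
The y-component gives (-2)r + (12) = 0, so r = 6.
The remaining components then also vanish.

6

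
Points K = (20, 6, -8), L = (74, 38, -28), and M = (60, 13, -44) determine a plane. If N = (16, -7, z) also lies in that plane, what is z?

-20

A normal to the plane is n = KL × KM = (-1012, 1144, -902).
N lies in the plane iff n · KN = 0.
This gives (-902)z + (-18040) = 0, so z = -20.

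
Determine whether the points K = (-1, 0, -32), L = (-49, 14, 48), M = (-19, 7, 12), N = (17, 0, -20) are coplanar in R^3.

The four points are coplanar iff the 3×3 determinant with rows KL, KM, KN is zero.
Rows: (-48, 14, 80), (-18, 7, 44), (18, 0, 12).
Expanding along the first row: (-48)(84) − (14)(-1008) + (80)(-126) = 0.
Zero determinant ⇒ coplanar.

Yes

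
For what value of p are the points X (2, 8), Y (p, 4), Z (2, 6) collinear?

The three points are collinear iff det[XY; XZ] = 0.
This determinant is linear in p: (-2)p + (4) = 0, so p = 2.

2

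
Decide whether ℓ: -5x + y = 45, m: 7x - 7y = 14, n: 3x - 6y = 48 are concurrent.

Intersecting ℓ and m: solving the 2×2 system gives (x, y) = (-47/4, -55/4).
Substitute into n: (3)(-47/4) + (-6)(-55/4) = 189/4.
But n requires 48 ≠ 189/4, so the three lines have no common point.

No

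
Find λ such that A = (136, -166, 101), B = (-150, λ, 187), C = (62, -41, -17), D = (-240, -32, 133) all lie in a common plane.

Normal to plane ACD: n = (19812, 46736, 37084); plane equation n·P = -1318260.
Requiring n·B = -1318260: (46736)λ + (3962908) = -1318260.
So λ = -113.

-113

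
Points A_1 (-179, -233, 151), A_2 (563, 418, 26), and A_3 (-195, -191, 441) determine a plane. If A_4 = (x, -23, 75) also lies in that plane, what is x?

A normal to the plane is n = A_1A_2 × A_1A_3 = (194040, -213180, 41580).
A_4 lies in the plane iff n · A_1A_4 = 0.
This gives (194040)x + (-13194720) = 0, so x = 68.

68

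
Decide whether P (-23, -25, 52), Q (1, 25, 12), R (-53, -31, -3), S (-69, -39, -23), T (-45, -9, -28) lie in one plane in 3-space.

The plane through P, Q, R has normal n = PQ × PR = (-2990, 2520, 1356) and equation n·X = 76282.
Checking the remaining points: n·S = 76842, n·T = 73902.
Since n·S = 76842 ≠ 76282, S is off the plane and the points are not all coplanar.

No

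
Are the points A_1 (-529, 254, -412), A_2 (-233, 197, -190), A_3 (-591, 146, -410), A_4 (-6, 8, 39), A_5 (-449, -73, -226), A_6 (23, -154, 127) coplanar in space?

No

The plane through A_1, A_2, A_3 has normal n = A_1A_2 × A_1A_3 = (23862, -14356, -35502) and equation n·P = -1642598.
Checking the remaining points: n·A_4 = -1642598, n·A_5 = -1642598, n·A_6 = -1749104.
Since n·A_6 = -1749104 ≠ -1642598, A_6 is off the plane and the points are not all coplanar.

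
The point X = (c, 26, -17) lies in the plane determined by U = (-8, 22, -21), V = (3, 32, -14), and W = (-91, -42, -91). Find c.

-3

A normal to the plane is n = UV × UW = (-252, 189, 126).
X lies in the plane iff n · UX = 0.
This gives (-252)c + (-756) = 0, so c = -3.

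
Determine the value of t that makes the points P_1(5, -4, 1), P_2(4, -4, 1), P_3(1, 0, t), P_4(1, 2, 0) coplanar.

1/3

Coplanarity ⇔ det[P_1P_2; P_1P_3; P_1P_4] = 0.
Expanding, this is linear in t: (6)t + (-2) = 0.
So t = 1/3.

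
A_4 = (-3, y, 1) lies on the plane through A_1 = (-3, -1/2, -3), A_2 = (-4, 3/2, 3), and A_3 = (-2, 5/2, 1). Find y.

3/2

The plane through A_1, A_2, A_3 has equation −10x + 10y − 5z = 40.
Substituting A_4: (10)y + (25) = 40, so y = 3/2.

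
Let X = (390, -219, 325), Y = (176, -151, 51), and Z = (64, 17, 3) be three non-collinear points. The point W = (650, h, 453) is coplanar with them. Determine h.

The plane through X, Y, Z has equation 42768x + 20416y − 28336z = 2999216.
Substituting W: (20416)h + (14962992) = 2999216, so h = -586.

-586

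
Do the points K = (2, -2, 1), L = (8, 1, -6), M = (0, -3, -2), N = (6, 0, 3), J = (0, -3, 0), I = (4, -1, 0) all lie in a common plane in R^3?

Yes

The plane through K, L, M has normal n = KL × KM = (-16, 32, 0) and equation n·P = -96.
Checking the remaining points: n·N = -96, n·J = -96, n·I = -96.
All equal -96, so all 6 points lie in one plane.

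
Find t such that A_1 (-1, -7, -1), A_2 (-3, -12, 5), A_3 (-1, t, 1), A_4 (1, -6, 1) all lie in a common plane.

The points are coplanar iff A_1A_2 · (A_1A_3 × A_1A_4) = 0.
Expanding, this is linear in t: (-16)t + (-128) = 0.
So t = -8.

-8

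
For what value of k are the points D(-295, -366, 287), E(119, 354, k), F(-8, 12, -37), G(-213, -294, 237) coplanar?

Normal to plane DFG: n = (4428, -12218, -10332); plane equation n·P = 200244.
Requiring n·E = 200244: (-10332)k + (-3798240) = 200244.
So k = -387.

-387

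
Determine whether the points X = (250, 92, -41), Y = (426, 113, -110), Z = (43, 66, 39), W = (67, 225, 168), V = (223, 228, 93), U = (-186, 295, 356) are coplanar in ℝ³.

The plane through X, Y, Z has normal n = XY × XZ = (-114, 203, -229) and equation n·P = -435.
Checking the remaining points: n·W = -435, n·V = -435, n·U = -435.
All equal -435, so all 6 points lie in one plane.

Yes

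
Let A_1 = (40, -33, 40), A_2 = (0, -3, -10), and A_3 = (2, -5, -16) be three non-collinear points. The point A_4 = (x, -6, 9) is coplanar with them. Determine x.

5

The plane through A_1, A_2, A_3 has equation −280x − 340y + 20z = 820.
Substituting A_4: (-280)x + (2220) = 820, so x = 5.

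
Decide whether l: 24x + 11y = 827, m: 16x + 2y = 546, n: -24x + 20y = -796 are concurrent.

Yes

The three lines meet at one point iff the augmented coefficient matrix [aᵢ bᵢ cᵢ] has rank < 3, i.e. its determinant vanishes.
Here the determinant is 0.
It vanishes, so the lines are concurrent at (34, 1).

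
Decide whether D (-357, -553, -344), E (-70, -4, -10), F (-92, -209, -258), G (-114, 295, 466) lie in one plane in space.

No

With D as base: DE = (287, 549, 334), DF = (265, 344, 86), DG = (243, 848, 810).
DF × DG = (205712, -193752, 141128).
DE · (DF × DG) = -193752.
Since -193752 ≠ 0, the four points are not coplanar.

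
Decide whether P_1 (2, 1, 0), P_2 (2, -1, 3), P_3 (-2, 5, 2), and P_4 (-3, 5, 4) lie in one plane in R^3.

Yes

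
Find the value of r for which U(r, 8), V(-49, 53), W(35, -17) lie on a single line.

5

Collinearity: (U − V) must be parallel to (W − V) = (84, -70).
Cross-multiplying the components: (r − (-49))·(-70) = (-45)·(84).
Solving gives r = 5.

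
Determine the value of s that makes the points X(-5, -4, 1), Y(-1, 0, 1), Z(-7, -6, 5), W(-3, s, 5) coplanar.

-2

Coplanarity ⇔ det[XY; XZ; XW] = 0.
Expanding, this is linear in s: (-16)s + (-32) = 0.
So s = -2.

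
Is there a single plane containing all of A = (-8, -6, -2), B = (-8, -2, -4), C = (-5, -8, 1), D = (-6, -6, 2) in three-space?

A normal to the plane through A, B, C is n = AB × AC = (8, -6, -12).
The plane has equation n·P = -4. For D: n·D = -36.
-36 ≠ -4, so D is off the plane.

No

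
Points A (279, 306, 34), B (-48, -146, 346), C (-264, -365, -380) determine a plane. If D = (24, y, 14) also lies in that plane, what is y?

-24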